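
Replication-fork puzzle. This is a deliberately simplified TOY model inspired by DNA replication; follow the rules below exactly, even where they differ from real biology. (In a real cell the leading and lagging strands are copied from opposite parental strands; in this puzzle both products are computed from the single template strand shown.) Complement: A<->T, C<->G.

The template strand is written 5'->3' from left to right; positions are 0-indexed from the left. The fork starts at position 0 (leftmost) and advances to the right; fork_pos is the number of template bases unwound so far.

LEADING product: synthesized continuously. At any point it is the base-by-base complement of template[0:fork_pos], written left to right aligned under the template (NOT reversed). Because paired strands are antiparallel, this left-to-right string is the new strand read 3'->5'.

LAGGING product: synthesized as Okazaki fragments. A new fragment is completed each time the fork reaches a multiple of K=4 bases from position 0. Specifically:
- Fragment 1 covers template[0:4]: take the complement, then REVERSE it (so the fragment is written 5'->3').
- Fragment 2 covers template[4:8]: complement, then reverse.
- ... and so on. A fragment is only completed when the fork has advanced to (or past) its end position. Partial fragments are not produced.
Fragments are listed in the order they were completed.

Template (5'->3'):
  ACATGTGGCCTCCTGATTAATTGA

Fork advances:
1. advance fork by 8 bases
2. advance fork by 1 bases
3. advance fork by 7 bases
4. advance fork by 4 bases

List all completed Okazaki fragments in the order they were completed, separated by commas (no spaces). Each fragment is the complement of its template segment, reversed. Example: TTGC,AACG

Answer: ATGT,CCAC,GAGG,TCAG,TTAA

Derivation:
Step 1: advance 8 -> fork_pos = 0 + 8 = 8. Reached multiple(s) of 4: 4, 8 -> fragments 1-2 completed (2 total).
Step 2: advance 1 -> fork_pos = 8 + 1 = 9. Next multiple of 4 is 12 (not reached); still 2 fragment(s).
Step 3: advance 7 -> fork_pos = 9 + 7 = 16. Reached multiple(s) of 4: 12, 16 -> fragments 3-4 completed (4 total).
Step 4: advance 4 -> fork_pos = 16 + 4 = 20. Reached multiple(s) of 4: 20 -> fragment 5 completed (5 total).
Final fork_pos = 20, so 5 fragment(s) are complete. Build each: template segment -> complement -> reverse.
Fragment 1: template[0:4] = ACAT -> complement TGTA -> reversed ATGT
Fragment 2: template[4:8] = GTGG -> complement CACC -> reversed CCAC
Fragment 3: template[8:12] = CCTC -> complement GGAG -> reversed GAGG
Fragment 4: template[12:16] = CTGA -> complement GACT -> reversed TCAG
Fragment 5: template[16:20] = TTAA -> complement AATT -> reversed TTAA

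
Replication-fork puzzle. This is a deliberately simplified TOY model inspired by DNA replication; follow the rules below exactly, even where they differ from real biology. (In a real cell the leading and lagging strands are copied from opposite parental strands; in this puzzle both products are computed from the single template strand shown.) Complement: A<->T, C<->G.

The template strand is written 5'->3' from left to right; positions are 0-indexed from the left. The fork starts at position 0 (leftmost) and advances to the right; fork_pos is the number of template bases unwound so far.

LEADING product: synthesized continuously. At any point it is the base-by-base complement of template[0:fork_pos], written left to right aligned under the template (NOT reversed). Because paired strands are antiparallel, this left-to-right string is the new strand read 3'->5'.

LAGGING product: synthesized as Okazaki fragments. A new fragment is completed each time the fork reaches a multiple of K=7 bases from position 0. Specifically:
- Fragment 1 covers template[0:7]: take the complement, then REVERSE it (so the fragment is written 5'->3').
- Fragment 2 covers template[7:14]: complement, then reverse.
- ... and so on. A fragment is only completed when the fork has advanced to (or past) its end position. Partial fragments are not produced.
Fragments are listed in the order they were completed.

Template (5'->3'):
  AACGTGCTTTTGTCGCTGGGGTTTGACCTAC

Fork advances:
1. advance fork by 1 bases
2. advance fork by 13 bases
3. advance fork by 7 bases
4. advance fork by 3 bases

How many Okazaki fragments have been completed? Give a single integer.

Answer: 3

Derivation:
Step 1: advance 1 -> fork_pos = 0 + 1 = 1. Next multiple of 7 is 7 (not reached); still 0 fragment(s).
Step 2: advance 13 -> fork_pos = 1 + 13 = 14. Reached multiple(s) of 7: 7, 14 -> fragments 1-2 completed (2 total).
Step 3: advance 7 -> fork_pos = 14 + 7 = 21. Reached multiple(s) of 7: 21 -> fragment 3 completed (3 total).
Step 4: advance 3 -> fork_pos = 21 + 3 = 24. Next multiple of 7 is 28 (not reached); still 3 fragment(s).
Check: final fork_pos = 24; the multiples of 7 that are <= 24 are 7..21 -> 24 // 7 = 3 completed fragment(s).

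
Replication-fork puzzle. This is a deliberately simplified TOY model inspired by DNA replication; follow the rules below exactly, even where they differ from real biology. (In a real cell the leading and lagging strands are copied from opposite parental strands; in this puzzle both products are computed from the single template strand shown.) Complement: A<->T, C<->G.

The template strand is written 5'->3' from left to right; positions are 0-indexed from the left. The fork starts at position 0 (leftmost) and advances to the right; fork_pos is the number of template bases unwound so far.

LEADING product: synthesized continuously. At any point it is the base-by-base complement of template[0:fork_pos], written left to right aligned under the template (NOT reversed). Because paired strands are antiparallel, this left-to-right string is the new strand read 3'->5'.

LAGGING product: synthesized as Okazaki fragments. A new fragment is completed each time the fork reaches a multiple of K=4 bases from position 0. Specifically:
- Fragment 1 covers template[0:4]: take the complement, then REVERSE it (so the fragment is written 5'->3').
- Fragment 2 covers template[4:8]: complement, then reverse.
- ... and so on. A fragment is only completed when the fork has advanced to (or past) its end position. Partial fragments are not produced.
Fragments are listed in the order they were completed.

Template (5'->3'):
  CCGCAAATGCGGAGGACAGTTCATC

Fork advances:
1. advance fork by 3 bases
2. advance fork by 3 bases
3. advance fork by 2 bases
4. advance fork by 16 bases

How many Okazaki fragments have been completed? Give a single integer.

Answer: 6

Derivation:
Step 1: advance 3 -> fork_pos = 0 + 3 = 3. Next multiple of 4 is 4 (not reached); still 0 fragment(s).
Step 2: advance 3 -> fork_pos = 3 + 3 = 6. Reached multiple(s) of 4: 4 -> fragment 1 completed (1 total).
Step 3: advance 2 -> fork_pos = 6 + 2 = 8. Reached multiple(s) of 4: 8 -> fragment 2 completed (2 total).
Step 4: advance 16 -> fork_pos = 8 + 16 = 24. Reached multiple(s) of 4: 12, 16, 20, 24 -> fragments 3-6 completed (6 total).
Check: final fork_pos = 24; the multiples of 4 that are <= 24 are 4..24 -> 24 // 4 = 6 completed fragment(s).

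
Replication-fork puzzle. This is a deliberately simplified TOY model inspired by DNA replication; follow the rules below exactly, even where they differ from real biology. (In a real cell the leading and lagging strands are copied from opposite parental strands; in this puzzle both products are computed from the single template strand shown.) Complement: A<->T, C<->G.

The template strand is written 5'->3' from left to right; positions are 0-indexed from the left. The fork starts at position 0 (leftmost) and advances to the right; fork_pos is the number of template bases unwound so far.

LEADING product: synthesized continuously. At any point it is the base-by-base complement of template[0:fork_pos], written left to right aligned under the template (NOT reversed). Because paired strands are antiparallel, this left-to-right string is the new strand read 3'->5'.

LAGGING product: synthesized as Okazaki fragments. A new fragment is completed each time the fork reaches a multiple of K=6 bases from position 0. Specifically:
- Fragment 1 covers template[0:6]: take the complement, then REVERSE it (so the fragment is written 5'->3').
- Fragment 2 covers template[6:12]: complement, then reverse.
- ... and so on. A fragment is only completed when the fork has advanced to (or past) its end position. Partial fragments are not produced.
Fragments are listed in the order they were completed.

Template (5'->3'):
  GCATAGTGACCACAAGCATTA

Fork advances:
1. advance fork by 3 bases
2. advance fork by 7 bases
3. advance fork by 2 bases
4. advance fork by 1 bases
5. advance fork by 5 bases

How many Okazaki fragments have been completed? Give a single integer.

Step 1: advance 3 -> fork_pos = 0 + 3 = 3. Next multiple of 6 is 6 (not reached); still 0 fragment(s).
Step 2: advance 7 -> fork_pos = 3 + 7 = 10. Reached multiple(s) of 6: 6 -> fragment 1 completed (1 total).
Step 3: advance 2 -> fork_pos = 10 + 2 = 12. Reached multiple(s) of 6: 12 -> fragment 2 completed (2 total).
Step 4: advance 1 -> fork_pos = 12 + 1 = 13. Next multiple of 6 is 18 (not reached); still 2 fragment(s).
Step 5: advance 5 -> fork_pos = 13 + 5 = 18. Reached multiple(s) of 6: 18 -> fragment 3 completed (3 total).
Check: final fork_pos = 18; the multiples of 6 that are <= 18 are 6..18 -> 18 // 6 = 3 completed fragment(s).

Answer: 3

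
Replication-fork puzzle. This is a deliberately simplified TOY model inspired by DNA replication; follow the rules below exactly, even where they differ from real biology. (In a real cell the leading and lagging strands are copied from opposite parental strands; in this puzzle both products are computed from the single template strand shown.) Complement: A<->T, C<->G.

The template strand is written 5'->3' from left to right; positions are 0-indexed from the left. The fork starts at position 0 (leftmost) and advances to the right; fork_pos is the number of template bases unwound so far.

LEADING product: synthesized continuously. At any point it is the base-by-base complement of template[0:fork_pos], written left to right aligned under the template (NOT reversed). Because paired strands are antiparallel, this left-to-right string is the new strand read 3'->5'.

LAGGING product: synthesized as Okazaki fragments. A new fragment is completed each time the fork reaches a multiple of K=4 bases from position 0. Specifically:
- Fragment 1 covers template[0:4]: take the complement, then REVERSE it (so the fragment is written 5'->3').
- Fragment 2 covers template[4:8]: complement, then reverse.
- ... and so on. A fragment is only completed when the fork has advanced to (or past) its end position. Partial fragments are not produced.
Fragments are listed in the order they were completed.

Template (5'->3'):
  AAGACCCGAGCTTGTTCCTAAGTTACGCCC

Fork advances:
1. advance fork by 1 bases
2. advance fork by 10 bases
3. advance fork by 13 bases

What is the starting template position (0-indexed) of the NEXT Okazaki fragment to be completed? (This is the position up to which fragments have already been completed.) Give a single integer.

Answer: 24

Derivation:
Step 1: advance 1 -> fork_pos = 0 + 1 = 1. Next multiple of 4 is 4 (not reached); still 0 fragment(s).
Step 2: advance 10 -> fork_pos = 1 + 10 = 11. Reached multiple(s) of 4: 4, 8 -> fragments 1-2 completed (2 total).
Step 3: advance 13 -> fork_pos = 11 + 13 = 24. Reached multiple(s) of 4: 12, 16, 20, 24 -> fragments 3-6 completed (6 total).
6 fragment(s) completed, covering template[0:24] (6 x 4 = 24). The next fragment, fragment 7, covers template[24:28], so it starts at position 24.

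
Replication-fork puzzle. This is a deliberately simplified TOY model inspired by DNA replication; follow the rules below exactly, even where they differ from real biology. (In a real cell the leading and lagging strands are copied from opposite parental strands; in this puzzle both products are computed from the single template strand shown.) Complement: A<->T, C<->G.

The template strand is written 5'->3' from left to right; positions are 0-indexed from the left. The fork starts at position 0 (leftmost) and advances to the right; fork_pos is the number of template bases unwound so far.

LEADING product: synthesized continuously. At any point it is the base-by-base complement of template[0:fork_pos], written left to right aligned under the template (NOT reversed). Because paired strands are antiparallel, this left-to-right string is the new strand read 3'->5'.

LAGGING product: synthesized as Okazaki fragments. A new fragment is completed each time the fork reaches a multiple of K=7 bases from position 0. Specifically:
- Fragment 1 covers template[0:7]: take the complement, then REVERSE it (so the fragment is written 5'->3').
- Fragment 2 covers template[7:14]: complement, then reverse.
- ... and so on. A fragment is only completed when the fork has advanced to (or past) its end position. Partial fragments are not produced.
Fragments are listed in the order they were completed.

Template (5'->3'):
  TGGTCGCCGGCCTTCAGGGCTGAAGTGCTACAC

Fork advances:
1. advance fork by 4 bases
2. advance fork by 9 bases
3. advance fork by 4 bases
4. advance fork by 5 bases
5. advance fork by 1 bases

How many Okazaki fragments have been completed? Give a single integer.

Answer: 3

Derivation:
Step 1: advance 4 -> fork_pos = 0 + 4 = 4. Next multiple of 7 is 7 (not reached); still 0 fragment(s).
Step 2: advance 9 -> fork_pos = 4 + 9 = 13. Reached multiple(s) of 7: 7 -> fragment 1 completed (1 total).
Step 3: advance 4 -> fork_pos = 13 + 4 = 17. Reached multiple(s) of 7: 14 -> fragment 2 completed (2 total).
Step 4: advance 5 -> fork_pos = 17 + 5 = 22. Reached multiple(s) of 7: 21 -> fragment 3 completed (3 total).
Step 5: advance 1 -> fork_pos = 22 + 1 = 23. Next multiple of 7 is 28 (not reached); still 3 fragment(s).
Check: final fork_pos = 23; the multiples of 7 that are <= 23 are 7..21 -> 23 // 7 = 3 completed fragment(s).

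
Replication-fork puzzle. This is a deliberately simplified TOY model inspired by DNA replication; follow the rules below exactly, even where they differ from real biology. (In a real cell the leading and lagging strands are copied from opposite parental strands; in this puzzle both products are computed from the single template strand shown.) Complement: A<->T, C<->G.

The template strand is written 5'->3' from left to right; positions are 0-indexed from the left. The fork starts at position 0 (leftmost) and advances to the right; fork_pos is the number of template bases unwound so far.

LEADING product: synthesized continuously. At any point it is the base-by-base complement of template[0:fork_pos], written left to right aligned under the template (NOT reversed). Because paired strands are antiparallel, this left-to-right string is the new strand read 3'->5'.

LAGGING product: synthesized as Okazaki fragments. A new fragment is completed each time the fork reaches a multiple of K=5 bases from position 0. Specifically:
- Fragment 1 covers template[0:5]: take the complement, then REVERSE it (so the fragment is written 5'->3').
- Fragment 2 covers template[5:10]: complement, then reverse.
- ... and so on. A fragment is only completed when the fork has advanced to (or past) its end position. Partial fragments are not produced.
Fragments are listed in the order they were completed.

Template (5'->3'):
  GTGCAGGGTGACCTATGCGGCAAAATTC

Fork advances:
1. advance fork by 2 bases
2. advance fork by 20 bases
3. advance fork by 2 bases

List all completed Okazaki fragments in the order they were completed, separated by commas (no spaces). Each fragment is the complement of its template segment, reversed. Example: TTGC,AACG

Answer: TGCAC,CACCC,TAGGT,CCGCA

Derivation:
Step 1: advance 2 -> fork_pos = 0 + 2 = 2. Next multiple of 5 is 5 (not reached); still 0 fragment(s).
Step 2: advance 20 -> fork_pos = 2 + 20 = 22. Reached multiple(s) of 5: 5, 10, 15, 20 -> fragments 1-4 completed (4 total).
Step 3: advance 2 -> fork_pos = 22 + 2 = 24. Next multiple of 5 is 25 (not reached); still 4 fragment(s).
Final fork_pos = 24, so 4 fragment(s) are complete. Build each: template segment -> complement -> reverse.
Fragment 1: template[0:5] = GTGCA -> complement CACGT -> reversed TGCAC
Fragment 2: template[5:10] = GGGTG -> complement CCCAC -> reversed CACCC
Fragment 3: template[10:15] = ACCTA -> complement TGGAT -> reversed TAGGT
Fragment 4: template[15:20] = TGCGG -> complement ACGCC -> reversed CCGCA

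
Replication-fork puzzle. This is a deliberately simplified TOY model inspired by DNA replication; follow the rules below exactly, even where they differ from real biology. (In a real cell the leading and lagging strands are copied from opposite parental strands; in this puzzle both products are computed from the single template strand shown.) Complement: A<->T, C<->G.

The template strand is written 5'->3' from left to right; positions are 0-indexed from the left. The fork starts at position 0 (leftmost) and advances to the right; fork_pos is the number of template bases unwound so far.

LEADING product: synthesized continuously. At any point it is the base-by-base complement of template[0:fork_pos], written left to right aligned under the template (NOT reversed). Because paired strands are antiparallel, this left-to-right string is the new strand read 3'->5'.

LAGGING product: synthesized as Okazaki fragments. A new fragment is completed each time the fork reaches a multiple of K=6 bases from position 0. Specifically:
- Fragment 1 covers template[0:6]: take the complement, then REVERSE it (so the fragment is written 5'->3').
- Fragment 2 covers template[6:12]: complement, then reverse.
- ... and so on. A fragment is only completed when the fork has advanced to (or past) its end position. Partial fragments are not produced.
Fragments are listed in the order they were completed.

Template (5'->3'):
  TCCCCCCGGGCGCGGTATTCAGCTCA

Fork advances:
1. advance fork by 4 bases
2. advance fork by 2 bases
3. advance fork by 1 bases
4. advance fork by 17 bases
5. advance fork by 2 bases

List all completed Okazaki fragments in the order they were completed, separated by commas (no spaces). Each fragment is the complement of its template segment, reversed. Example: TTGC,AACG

Step 1: advance 4 -> fork_pos = 0 + 4 = 4. Next multiple of 6 is 6 (not reached); still 0 fragment(s).
Step 2: advance 2 -> fork_pos = 4 + 2 = 6. Reached multiple(s) of 6: 6 -> fragment 1 completed (1 total).
Step 3: advance 1 -> fork_pos = 6 + 1 = 7. Next multiple of 6 is 12 (not reached); still 1 fragment(s).
Step 4: advance 17 -> fork_pos = 7 + 17 = 24. Reached multiple(s) of 6: 12, 18, 24 -> fragments 2-4 completed (4 total).
Step 5: advance 2 -> fork_pos = 24 + 2 = 26. Next multiple of 6 is 30 (not reached); still 4 fragment(s).
Final fork_pos = 26, so 4 fragment(s) are complete. Build each: template segment -> complement -> reverse.
Fragment 1: template[0:6] = TCCCCC -> complement AGGGGG -> reversed GGGGGA
Fragment 2: template[6:12] = CGGGCG -> complement GCCCGC -> reversed CGCCCG
Fragment 3: template[12:18] = CGGTAT -> complement GCCATA -> reversed ATACCG
Fragment 4: template[18:24] = TCAGCT -> complement AGTCGA -> reversed AGCTGA

Answer: GGGGGA,CGCCCG,ATACCG,AGCTGA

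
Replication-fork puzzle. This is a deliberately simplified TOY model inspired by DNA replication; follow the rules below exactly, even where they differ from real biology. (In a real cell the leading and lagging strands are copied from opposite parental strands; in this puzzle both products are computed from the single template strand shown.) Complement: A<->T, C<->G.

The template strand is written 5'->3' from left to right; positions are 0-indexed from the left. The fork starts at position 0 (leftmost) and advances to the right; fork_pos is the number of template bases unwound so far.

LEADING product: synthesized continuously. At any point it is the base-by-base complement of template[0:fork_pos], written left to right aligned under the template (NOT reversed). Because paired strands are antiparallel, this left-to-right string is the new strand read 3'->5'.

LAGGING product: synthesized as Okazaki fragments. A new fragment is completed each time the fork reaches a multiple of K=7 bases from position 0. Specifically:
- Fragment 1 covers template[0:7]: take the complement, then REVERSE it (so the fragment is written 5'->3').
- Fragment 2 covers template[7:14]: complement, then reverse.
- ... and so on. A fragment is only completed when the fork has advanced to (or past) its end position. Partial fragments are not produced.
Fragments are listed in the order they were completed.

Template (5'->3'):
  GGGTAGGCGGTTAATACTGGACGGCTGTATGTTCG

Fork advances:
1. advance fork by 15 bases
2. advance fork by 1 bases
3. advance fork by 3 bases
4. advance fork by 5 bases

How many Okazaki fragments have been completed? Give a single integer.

Answer: 3

Derivation:
Step 1: advance 15 -> fork_pos = 0 + 15 = 15. Reached multiple(s) of 7: 7, 14 -> fragments 1-2 completed (2 total).
Step 2: advance 1 -> fork_pos = 15 + 1 = 16. Next multiple of 7 is 21 (not reached); still 2 fragment(s).
Step 3: advance 3 -> fork_pos = 16 + 3 = 19. Next multiple of 7 is 21 (not reached); still 2 fragment(s).
Step 4: advance 5 -> fork_pos = 19 + 5 = 24. Reached multiple(s) of 7: 21 -> fragment 3 completed (3 total).
Check: final fork_pos = 24; the multiples of 7 that are <= 24 are 7..21 -> 24 // 7 = 3 completed fragment(s).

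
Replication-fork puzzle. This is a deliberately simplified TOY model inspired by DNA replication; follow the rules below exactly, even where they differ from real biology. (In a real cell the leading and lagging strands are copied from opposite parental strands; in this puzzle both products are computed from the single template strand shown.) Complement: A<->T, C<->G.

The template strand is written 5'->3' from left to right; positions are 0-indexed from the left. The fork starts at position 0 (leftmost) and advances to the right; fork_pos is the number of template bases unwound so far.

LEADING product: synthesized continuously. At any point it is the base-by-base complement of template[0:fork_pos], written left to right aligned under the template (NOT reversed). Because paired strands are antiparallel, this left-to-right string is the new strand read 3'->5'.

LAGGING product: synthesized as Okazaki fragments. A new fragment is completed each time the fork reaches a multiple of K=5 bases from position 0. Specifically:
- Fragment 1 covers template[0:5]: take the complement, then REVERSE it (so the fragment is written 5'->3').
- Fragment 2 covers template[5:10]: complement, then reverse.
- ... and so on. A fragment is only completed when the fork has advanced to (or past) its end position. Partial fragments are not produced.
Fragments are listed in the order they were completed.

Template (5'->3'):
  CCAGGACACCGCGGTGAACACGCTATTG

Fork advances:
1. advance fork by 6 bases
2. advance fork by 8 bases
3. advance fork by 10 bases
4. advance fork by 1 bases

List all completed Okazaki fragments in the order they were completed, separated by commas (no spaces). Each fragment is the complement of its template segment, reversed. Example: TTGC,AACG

Answer: CCTGG,GGTGT,ACCGC,TGTTC,TAGCG

Derivation:
Step 1: advance 6 -> fork_pos = 0 + 6 = 6. Reached multiple(s) of 5: 5 -> fragment 1 completed (1 total).
Step 2: advance 8 -> fork_pos = 6 + 8 = 14. Reached multiple(s) of 5: 10 -> fragment 2 completed (2 total).
Step 3: advance 10 -> fork_pos = 14 + 10 = 24. Reached multiple(s) of 5: 15, 20 -> fragments 3-4 completed (4 total).
Step 4: advance 1 -> fork_pos = 24 + 1 = 25. Reached multiple(s) of 5: 25 -> fragment 5 completed (5 total).
Final fork_pos = 25, so 5 fragment(s) are complete. Build each: template segment -> complement -> reverse.
Fragment 1: template[0:5] = CCAGG -> complement GGTCC -> reversed CCTGG
Fragment 2: template[5:10] = ACACC -> complement TGTGG -> reversed GGTGT
Fragment 3: template[10:15] = GCGGT -> complement CGCCA -> reversed ACCGC
Fragment 4: template[15:20] = GAACA -> complement CTTGT -> reversed TGTTC
Fragment 5: template[20:25] = CGCTA -> complement GCGAT -> reversed TAGCG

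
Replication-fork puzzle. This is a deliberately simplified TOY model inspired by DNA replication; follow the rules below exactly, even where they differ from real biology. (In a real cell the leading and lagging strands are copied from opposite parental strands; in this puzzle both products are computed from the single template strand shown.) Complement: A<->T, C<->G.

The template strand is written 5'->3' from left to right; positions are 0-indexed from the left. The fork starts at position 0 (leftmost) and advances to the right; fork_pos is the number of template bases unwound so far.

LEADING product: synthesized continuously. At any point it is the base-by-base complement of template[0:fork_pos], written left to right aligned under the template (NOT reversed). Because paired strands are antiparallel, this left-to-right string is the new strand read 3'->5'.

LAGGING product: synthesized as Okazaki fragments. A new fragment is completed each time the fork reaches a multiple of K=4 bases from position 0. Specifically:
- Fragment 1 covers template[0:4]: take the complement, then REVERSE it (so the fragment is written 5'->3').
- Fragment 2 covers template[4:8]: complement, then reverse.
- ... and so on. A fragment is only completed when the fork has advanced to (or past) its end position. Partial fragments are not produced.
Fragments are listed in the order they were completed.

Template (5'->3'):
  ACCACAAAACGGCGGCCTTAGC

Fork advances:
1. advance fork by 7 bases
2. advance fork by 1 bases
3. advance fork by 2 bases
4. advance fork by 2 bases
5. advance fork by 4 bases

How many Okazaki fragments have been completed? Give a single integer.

Step 1: advance 7 -> fork_pos = 0 + 7 = 7. Reached multiple(s) of 4: 4 -> fragment 1 completed (1 total).
Step 2: advance 1 -> fork_pos = 7 + 1 = 8. Reached multiple(s) of 4: 8 -> fragment 2 completed (2 total).
Step 3: advance 2 -> fork_pos = 8 + 2 = 10. Next multiple of 4 is 12 (not reached); still 2 fragment(s).
Step 4: advance 2 -> fork_pos = 10 + 2 = 12. Reached multiple(s) of 4: 12 -> fragment 3 completed (3 total).
Step 5: advance 4 -> fork_pos = 12 + 4 = 16. Reached multiple(s) of 4: 16 -> fragment 4 completed (4 total).
Check: final fork_pos = 16; the multiples of 4 that are <= 16 are 4..16 -> 16 // 4 = 4 completed fragment(s).

Answer: 4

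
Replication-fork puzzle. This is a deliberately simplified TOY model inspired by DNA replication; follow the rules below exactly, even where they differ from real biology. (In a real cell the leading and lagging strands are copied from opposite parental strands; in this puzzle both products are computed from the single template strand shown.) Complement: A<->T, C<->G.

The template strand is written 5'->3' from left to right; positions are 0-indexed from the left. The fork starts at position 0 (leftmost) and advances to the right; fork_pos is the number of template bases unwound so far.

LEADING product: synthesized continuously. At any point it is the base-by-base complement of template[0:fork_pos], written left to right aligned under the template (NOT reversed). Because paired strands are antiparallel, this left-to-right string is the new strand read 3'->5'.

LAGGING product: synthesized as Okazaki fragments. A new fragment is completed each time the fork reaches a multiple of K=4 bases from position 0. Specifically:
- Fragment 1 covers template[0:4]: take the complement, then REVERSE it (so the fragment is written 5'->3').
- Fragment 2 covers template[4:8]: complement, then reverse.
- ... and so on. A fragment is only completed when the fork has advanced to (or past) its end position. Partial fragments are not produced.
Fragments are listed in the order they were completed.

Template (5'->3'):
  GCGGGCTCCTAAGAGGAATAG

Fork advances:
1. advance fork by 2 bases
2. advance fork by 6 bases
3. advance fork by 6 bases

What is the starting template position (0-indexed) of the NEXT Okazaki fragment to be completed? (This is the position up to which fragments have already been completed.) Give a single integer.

Step 1: advance 2 -> fork_pos = 0 + 2 = 2. Next multiple of 4 is 4 (not reached); still 0 fragment(s).
Step 2: advance 6 -> fork_pos = 2 + 6 = 8. Reached multiple(s) of 4: 4, 8 -> fragments 1-2 completed (2 total).
Step 3: advance 6 -> fork_pos = 8 + 6 = 14. Reached multiple(s) of 4: 12 -> fragment 3 completed (3 total).
3 fragment(s) completed, covering template[0:12] (3 x 4 = 12). The next fragment, fragment 4, covers template[12:16], so it starts at position 12.

Answer: 12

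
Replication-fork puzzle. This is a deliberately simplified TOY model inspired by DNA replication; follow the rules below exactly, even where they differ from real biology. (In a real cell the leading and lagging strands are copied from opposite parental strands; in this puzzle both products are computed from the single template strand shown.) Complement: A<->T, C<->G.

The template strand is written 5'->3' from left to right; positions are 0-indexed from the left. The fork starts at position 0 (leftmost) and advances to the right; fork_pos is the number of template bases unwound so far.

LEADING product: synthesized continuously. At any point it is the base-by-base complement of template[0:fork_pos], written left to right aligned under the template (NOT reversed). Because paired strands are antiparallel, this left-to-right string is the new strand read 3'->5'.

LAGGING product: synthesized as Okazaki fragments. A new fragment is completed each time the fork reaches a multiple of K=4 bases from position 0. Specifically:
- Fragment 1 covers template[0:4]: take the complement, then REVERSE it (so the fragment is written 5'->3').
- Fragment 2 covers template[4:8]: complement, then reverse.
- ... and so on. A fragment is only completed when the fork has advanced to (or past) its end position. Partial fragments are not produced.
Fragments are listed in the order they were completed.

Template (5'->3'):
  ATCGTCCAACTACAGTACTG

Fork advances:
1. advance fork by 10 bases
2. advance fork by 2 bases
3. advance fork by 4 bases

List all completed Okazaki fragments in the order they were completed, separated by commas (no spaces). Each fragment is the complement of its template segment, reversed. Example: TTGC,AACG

Step 1: advance 10 -> fork_pos = 0 + 10 = 10. Reached multiple(s) of 4: 4, 8 -> fragments 1-2 completed (2 total).
Step 2: advance 2 -> fork_pos = 10 + 2 = 12. Reached multiple(s) of 4: 12 -> fragment 3 completed (3 total).
Step 3: advance 4 -> fork_pos = 12 + 4 = 16. Reached multiple(s) of 4: 16 -> fragment 4 completed (4 total).
Final fork_pos = 16, so 4 fragment(s) are complete. Build each: template segment -> complement -> reverse.
Fragment 1: template[0:4] = ATCG -> complement TAGC -> reversed CGAT
Fragment 2: template[4:8] = TCCA -> complement AGGT -> reversed TGGA
Fragment 3: template[8:12] = ACTA -> complement TGAT -> reversed TAGT
Fragment 4: template[12:16] = CAGT -> complement GTCA -> reversed ACTG

Answer: CGAT,TGGA,TAGT,ACTG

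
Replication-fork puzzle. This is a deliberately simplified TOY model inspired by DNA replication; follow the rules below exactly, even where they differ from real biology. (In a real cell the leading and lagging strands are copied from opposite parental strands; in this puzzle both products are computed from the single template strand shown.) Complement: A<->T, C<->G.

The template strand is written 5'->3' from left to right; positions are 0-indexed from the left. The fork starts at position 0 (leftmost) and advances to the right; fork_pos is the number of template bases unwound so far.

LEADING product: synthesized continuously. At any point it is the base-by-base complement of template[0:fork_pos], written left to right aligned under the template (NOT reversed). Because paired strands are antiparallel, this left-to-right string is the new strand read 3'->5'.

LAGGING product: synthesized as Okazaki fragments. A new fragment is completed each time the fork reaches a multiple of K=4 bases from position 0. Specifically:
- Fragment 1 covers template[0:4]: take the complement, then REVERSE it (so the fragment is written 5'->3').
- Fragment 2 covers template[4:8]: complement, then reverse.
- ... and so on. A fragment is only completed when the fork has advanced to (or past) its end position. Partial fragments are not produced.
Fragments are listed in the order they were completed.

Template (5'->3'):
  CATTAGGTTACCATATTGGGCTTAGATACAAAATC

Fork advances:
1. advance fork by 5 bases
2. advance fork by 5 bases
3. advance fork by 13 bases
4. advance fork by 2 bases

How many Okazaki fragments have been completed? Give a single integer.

Answer: 6

Derivation:
Step 1: advance 5 -> fork_pos = 0 + 5 = 5. Reached multiple(s) of 4: 4 -> fragment 1 completed (1 total).
Step 2: advance 5 -> fork_pos = 5 + 5 = 10. Reached multiple(s) of 4: 8 -> fragment 2 completed (2 total).
Step 3: advance 13 -> fork_pos = 10 + 13 = 23. Reached multiple(s) of 4: 12, 16, 20 -> fragments 3-5 completed (5 total).
Step 4: advance 2 -> fork_pos = 23 + 2 = 25. Reached multiple(s) of 4: 24 -> fragment 6 completed (6 total).
Check: final fork_pos = 25; the multiples of 4 that are <= 25 are 4..24 -> 25 // 4 = 6 completed fragment(s).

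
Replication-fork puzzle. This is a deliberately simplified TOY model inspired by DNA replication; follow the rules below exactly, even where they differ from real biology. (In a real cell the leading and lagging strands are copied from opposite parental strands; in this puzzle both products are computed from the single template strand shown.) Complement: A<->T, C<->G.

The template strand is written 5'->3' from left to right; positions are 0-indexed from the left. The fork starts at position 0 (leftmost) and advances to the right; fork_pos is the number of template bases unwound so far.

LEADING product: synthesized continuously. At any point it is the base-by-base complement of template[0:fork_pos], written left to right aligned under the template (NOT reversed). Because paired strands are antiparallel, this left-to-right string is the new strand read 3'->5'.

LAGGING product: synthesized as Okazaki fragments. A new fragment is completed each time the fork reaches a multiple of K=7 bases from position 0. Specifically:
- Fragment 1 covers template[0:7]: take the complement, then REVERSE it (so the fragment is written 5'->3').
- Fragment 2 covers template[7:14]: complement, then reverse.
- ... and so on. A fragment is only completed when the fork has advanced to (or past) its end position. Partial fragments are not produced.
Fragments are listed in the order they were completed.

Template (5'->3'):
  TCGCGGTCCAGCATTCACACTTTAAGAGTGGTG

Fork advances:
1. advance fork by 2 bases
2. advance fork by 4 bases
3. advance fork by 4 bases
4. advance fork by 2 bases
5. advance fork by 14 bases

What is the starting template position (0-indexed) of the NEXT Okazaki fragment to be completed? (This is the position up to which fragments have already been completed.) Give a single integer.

Step 1: advance 2 -> fork_pos = 0 + 2 = 2. Next multiple of 7 is 7 (not reached); still 0 fragment(s).
Step 2: advance 4 -> fork_pos = 2 + 4 = 6. Next multiple of 7 is 7 (not reached); still 0 fragment(s).
Step 3: advance 4 -> fork_pos = 6 + 4 = 10. Reached multiple(s) of 7: 7 -> fragment 1 completed (1 total).
Step 4: advance 2 -> fork_pos = 10 + 2 = 12. Next multiple of 7 is 14 (not reached); still 1 fragment(s).
Step 5: advance 14 -> fork_pos = 12 + 14 = 26. Reached multiple(s) of 7: 14, 21 -> fragments 2-3 completed (3 total).
3 fragment(s) completed, covering template[0:21] (3 x 7 = 21). The next fragment, fragment 4, covers template[21:28], so it starts at position 21.

Answer: 21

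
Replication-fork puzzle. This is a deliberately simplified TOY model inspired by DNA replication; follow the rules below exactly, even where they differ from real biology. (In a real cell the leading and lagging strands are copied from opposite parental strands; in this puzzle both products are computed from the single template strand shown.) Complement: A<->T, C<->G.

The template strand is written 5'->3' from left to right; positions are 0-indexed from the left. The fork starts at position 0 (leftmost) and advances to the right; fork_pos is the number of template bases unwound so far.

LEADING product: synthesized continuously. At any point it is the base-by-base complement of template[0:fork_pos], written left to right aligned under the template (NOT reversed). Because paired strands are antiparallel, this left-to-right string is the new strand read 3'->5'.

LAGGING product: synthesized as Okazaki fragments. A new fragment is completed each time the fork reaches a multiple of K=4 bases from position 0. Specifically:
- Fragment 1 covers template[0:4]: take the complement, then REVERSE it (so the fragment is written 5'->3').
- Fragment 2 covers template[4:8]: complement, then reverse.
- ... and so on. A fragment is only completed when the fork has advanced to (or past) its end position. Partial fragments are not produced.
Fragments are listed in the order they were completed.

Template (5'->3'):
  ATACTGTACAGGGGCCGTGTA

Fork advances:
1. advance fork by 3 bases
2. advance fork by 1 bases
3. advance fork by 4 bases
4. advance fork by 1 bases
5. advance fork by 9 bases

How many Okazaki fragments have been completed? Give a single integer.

Step 1: advance 3 -> fork_pos = 0 + 3 = 3. Next multiple of 4 is 4 (not reached); still 0 fragment(s).
Step 2: advance 1 -> fork_pos = 3 + 1 = 4. Reached multiple(s) of 4: 4 -> fragment 1 completed (1 total).
Step 3: advance 4 -> fork_pos = 4 + 4 = 8. Reached multiple(s) of 4: 8 -> fragment 2 completed (2 total).
Step 4: advance 1 -> fork_pos = 8 + 1 = 9. Next multiple of 4 is 12 (not reached); still 2 fragment(s).
Step 5: advance 9 -> fork_pos = 9 + 9 = 18. Reached multiple(s) of 4: 12, 16 -> fragments 3-4 completed (4 total).
Check: final fork_pos = 18; the multiples of 4 that are <= 18 are 4..16 -> 18 // 4 = 4 completed fragment(s).

Answer: 4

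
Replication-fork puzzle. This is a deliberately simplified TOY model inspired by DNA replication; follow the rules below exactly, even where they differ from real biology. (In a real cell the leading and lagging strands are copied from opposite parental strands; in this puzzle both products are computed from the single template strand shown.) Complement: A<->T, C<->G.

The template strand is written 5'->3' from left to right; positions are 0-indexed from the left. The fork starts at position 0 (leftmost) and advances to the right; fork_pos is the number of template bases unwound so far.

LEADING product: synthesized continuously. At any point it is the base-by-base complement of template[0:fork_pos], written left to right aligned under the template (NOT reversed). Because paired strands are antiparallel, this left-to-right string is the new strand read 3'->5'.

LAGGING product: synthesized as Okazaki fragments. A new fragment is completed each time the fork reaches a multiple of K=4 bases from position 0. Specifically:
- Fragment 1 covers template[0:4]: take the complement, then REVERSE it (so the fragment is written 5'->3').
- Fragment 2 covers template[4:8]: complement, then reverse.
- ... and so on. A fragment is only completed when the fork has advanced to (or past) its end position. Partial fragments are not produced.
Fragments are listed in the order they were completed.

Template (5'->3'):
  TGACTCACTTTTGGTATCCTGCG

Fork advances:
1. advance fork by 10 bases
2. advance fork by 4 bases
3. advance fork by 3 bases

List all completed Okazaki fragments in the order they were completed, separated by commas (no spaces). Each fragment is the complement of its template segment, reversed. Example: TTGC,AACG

Step 1: advance 10 -> fork_pos = 0 + 10 = 10. Reached multiple(s) of 4: 4, 8 -> fragments 1-2 completed (2 total).
Step 2: advance 4 -> fork_pos = 10 + 4 = 14. Reached multiple(s) of 4: 12 -> fragment 3 completed (3 total).
Step 3: advance 3 -> fork_pos = 14 + 3 = 17. Reached multiple(s) of 4: 16 -> fragment 4 completed (4 total).
Final fork_pos = 17, so 4 fragment(s) are complete. Build each: template segment -> complement -> reverse.
Fragment 1: template[0:4] = TGAC -> complement ACTG -> reversed GTCA
Fragment 2: template[4:8] = TCAC -> complement AGTG -> reversed GTGA
Fragment 3: template[8:12] = TTTT -> complement AAAA -> reversed AAAA
Fragment 4: template[12:16] = GGTA -> complement CCAT -> reversed TACC

Answer: GTCA,GTGA,AAAA,TACC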